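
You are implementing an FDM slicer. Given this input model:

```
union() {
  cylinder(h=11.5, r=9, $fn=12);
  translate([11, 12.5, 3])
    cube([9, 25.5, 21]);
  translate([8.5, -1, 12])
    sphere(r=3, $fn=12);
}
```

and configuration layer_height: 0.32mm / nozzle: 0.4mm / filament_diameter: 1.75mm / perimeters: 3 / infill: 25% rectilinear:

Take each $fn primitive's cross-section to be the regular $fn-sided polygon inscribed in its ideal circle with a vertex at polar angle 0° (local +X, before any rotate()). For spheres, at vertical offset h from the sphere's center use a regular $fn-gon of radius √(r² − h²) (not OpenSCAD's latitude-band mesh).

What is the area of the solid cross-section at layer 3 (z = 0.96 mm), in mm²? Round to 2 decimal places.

At z = 0.96 mm: the r=9 cylinder contributes a regular 12-gon of circumradius 9 (area = (12/2)·9.000²·sin(360°/12) = 243.00 mm²); the cube at (11, 12.5) is absent (z outside [3, 24]); the sphere at (8.5, -1) is absent (|z−center|=11.040 > r=3); Combining (union): only the r=9 cylinder is present, so the union is just that shape — area = 243.00 mm². Overall, the cross-section is a single solid region. Net area = 243.00 mm².

243.00 mm²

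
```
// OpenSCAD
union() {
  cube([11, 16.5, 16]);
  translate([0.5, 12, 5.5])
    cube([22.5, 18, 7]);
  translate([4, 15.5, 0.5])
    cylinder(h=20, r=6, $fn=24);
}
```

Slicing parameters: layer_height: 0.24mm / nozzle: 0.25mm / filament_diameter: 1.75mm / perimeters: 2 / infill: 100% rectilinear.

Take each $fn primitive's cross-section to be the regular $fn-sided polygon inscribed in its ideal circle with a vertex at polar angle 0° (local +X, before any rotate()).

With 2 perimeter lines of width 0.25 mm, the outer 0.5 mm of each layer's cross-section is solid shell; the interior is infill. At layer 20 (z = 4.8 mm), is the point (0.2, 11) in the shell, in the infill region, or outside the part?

shell

At z = 4.8 mm: the cube is present — its section is the full 11×16.5 rectangle; the cube at (0.5, 12) is not intersected at this z (z outside [5.5, 12.5]); the r=6 cylinder at (4, 15.5) contributes a regular 24-gon of circumradius 6; Merging all regions: the regions partially overlap (shared area 59.81 mm²), so overlapping operands fuse into one piece — 1 connected region. Overall, the cross-section is a single solid region. The nearest boundary edge runs (0.00, 0.00)→(0.00, 11.07); distance from the point to it = 0.20 mm. The point is inside the cross-section, 0.20 mm from the nearest boundary — within the 0.5 mm shell band (2 × 0.25).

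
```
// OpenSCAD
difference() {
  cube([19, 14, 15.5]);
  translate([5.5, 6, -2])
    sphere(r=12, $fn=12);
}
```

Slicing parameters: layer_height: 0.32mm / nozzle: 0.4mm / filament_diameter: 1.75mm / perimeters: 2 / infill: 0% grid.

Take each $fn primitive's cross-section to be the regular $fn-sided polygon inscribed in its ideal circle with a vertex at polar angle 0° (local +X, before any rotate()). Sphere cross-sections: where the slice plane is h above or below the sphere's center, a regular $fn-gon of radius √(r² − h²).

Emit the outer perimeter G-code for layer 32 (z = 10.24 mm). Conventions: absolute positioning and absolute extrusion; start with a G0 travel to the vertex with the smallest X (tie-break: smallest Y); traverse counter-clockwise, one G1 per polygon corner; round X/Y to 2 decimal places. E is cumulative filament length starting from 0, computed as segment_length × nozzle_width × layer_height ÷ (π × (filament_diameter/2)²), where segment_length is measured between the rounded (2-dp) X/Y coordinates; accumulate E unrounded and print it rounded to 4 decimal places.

At z = 10.24 mm: the 19×14 cube contributes its full rectangle; the sphere at (5.5, 6) does not reach this height (|z−center|=12.240 > r=12); After the difference (first − rest): none of the subtracted shapes is present at this height, so the 19×14 cube is unchanged — 1 connected region. The outline is a single polygon with 4 vertices. Extrusion per mm of travel: 0.4 × 0.32 / (π × 0.875²) = 0.053216. Accumulating E over each segment gives final E = 3.5123.

G0 X0.00 Y0.00 Z10.24
G1 X19.00 Y0.00 E1.0111
G1 X19.00 Y14.00 E1.7561
G1 X0.00 Y14.00 E2.7672
G1 X0.00 Y0.00 E3.5123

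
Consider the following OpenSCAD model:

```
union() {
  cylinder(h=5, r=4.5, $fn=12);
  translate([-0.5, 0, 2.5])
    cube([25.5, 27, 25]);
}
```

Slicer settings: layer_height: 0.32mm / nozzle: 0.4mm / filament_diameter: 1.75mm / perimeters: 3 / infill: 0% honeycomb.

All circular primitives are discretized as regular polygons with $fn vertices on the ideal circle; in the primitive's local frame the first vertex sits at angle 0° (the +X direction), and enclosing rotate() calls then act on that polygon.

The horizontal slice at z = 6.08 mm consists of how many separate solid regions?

1

At z = 6.08 mm: the cylinder is not intersected at this z (z outside [0, 5]); the cube at (-0.5, 0) (footprint 25.5×27) is included at this height; Combining (union): only the 25.5×27 cube at (-0.5, 0) is present, so the union is just that shape — 1 connected region. The result has 1 disconnected region.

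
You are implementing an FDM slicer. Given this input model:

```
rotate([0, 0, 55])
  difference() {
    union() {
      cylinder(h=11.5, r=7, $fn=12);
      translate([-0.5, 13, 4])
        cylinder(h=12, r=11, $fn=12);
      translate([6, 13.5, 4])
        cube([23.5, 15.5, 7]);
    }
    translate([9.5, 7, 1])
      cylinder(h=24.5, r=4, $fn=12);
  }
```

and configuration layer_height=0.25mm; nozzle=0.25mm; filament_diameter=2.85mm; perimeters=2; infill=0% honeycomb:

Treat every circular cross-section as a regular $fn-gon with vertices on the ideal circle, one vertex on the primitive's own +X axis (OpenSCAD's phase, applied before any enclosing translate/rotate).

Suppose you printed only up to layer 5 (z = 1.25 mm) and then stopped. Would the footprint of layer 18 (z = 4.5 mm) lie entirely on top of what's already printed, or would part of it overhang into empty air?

part overhangs

Compare the two slices. At z = 1.25: the cylinder: section is a regular 12-gon, circumradius r=7 (area = (12/2)·7.000²·sin(360°/12) = 147.00 mm²); the cylinder at (-0.5, 13) is not intersected at this z (z outside [4, 16]); the cube at (6, 13.5) does not reach this height (z outside [4, 11]); Taking the union: only the r=7 cylinder is present, so the union is just that shape — area = 147.00 mm²; the cylinder at (9.5, 7): section is a regular 12-gon, circumradius r=4 (area = (12/2)·4.000²·sin(360°/12) = 48.00 mm²); Subtracting the remaining from the first: starting from the result so far (147.00 mm²), the r=4 cylinder at (9.5, 7) misses the remaining region (no effect) — area = 147.00 mm²; (rotated 55° about Z; rotation is an isometry so areas/perimeters/island counts are preserved). At z = 4.5: the r=7 cylinder contributes a regular 12-gon of circumradius 7 (area = (12/2)·7.000²·sin(360°/12) = 147.00 mm²); the r=11 cylinder at (-0.5, 13) gives a regular 12-gon of circumradius 11 (constant along its height) (area = (12/2)·11.000²·sin(360°/12) = 363.00 mm²); the 23.5×15.5 cube at (6, 13.5) contributes its full rectangle (area 364.25 mm²); Taking the union: the regions partially overlap — summed areas 874.25 mm² minus the doubly-counted overlap 58.97 mm² gives 815.28 mm² — area = 815.28 mm²; the r=4 cylinder at (9.5, 7) gives a regular 12-gon of circumradius 4 (constant along its height) (area = (12/2)·4.000²·sin(360°/12) = 48.00 mm²); Taking the first minus the rest: starting from the result so far (815.28 mm²), the r=4 cylinder at (9.5, 7) partially overlaps it — only the 15.17 mm² overlap (of its 48.00 mm²) is removed, clipping the outline — area = 800.11 mm²; (rotated 55° about Z; rotation is an isometry so areas/perimeters/island counts are preserved). Checking containment: at z = 4.5 the cross-section extends beyond the z = 1.25 cross-section by about 653.11 mm².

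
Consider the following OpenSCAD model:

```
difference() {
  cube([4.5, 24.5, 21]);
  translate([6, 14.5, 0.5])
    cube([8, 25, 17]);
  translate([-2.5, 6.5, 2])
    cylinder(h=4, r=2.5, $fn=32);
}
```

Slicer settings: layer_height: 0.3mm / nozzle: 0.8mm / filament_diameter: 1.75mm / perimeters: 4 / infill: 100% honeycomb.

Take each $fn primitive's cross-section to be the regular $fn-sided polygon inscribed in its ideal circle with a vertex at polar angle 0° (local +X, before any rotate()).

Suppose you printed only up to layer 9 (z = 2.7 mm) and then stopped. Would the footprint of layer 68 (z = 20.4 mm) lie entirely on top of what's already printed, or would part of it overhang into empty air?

entirely on top

Compare the two slices. At z = 2.7: the 4.5×24.5 cube contributes its full rectangle (area 110.25 mm²); the cube at (6, 14.5) is present — its section is the full 8×25 rectangle (area 200.00 mm²); the r=2.5 cylinder at (-2.5, 6.5) contributes a regular 32-gon of circumradius 2.5 (area = (32/2)·2.500²·sin(360°/32) = 19.51 mm²); After the difference (first − rest): starting from the 4.5×24.5 cube (110.25 mm²), the 8×25 cube at (6, 14.5) misses the remaining region (no effect); the r=2.5 cylinder at (-2.5, 6.5) misses the remaining region (no effect) — area = 110.25 mm². At z = 20.4: the 4.5×24.5 cube contributes its full rectangle (area 110.25 mm²); the cube at (6, 14.5) does not reach this height (z outside [0.5, 17.5]); the cylinder at (-2.5, 6.5) is not intersected at this z (z outside [2, 6]); Subtracting the remaining from the first: none of the subtracted shapes is present at this height, so the 4.5×24.5 cube is unchanged — area = 110.25 mm². Checking containment: the cross-section at z = 20.4 is a subset of the cross-section at z = 2.7.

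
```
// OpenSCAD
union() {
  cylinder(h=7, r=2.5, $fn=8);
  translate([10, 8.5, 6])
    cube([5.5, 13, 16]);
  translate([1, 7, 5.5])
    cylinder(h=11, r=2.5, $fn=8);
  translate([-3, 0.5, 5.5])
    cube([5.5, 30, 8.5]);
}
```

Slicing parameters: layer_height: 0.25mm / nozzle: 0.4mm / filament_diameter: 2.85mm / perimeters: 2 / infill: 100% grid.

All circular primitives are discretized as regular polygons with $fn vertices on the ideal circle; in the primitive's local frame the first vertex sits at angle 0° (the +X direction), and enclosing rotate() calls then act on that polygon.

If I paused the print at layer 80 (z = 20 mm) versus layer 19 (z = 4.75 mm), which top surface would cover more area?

Layer 80 (z = 20): the cylinder is absent (z outside [0, 7]); the cube at (10, 8.5) is present — its section is the full 5.5×13 rectangle (area 71.50 mm²); the cylinder at (1, 7) is absent (z outside [5.5, 16.5]); the cube at (-3, 0.5) is not intersected at this z (z outside [5.5, 14]); Merging all regions: only the 5.5×13 cube at (10, 8.5) is present, so the union is just that shape — area = 71.50 mm². So its area = 71.50 mm². Layer 19 (z = 4.75): the cylinder: section is a regular 8-gon, circumradius r=2.5 (area = (8/2)·2.500²·sin(360°/8) = 17.68 mm²); the cube at (10, 8.5) does not reach this height (z outside [6, 22]); the cylinder at (1, 7) does not reach this height (z outside [5.5, 16.5]); the cube at (-3, 0.5) is not intersected at this z (z outside [5.5, 14]); Taking the union: only the r=2.5 cylinder is present, so the union is just that shape — area = 17.68 mm². So its area = 17.68 mm². Layer 80 is larger (71.50 vs 17.68 mm²).

layer 80 (z = 20 mm)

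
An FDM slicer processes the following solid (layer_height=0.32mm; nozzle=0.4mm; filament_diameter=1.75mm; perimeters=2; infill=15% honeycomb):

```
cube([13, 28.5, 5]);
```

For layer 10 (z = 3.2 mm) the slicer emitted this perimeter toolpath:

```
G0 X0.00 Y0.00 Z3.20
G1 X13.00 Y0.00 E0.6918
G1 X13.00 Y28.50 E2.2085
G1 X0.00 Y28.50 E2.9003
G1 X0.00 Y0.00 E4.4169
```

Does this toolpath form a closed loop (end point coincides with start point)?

yes

Start point (G0): (0.00, 0.00). End point (last G1): the path returns to the start — closed.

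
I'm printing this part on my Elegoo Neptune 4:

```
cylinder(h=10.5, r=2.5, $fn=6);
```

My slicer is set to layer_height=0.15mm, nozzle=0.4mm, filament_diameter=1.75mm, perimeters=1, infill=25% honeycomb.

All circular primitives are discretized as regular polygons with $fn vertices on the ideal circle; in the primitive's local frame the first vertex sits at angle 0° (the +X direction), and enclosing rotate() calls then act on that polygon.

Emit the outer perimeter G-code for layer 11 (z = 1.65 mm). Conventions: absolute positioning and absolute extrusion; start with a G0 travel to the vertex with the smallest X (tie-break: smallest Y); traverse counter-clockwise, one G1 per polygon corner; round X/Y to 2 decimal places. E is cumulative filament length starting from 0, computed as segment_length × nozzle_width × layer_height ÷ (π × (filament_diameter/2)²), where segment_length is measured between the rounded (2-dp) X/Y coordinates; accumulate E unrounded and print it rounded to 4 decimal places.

At z = 1.65 mm: the r=2.5 cylinder gives a regular 6-gon of circumradius 2.5 (constant along its height). The outline is a single polygon with 6 vertices. Extrusion per mm of travel: 0.4 × 0.15 / (π × 0.875²) = 0.024945. Accumulating E over each segment gives final E = 0.3746.

G0 X-2.50 Y0.00 Z1.65
G1 X-1.25 Y-2.17 E0.0625
G1 X1.25 Y-2.17 E0.1248
G1 X2.50 Y0.00 E0.1873
G1 X1.25 Y2.17 E0.2498
G1 X-1.25 Y2.17 E0.3121
G1 X-2.50 Y0.00 E0.3746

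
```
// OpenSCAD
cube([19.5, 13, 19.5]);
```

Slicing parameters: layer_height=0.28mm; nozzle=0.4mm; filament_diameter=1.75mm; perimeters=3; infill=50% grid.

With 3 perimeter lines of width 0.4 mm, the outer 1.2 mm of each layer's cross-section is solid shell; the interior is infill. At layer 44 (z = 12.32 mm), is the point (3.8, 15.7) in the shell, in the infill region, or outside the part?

outside

At z = 12.32 mm: the cube (footprint 19.5×13) is included at this height. Overall, the cross-section is a single solid region. The nearest boundary edge runs (19.50, 13.00)→(0.00, 13.00); distance from the point to it = 2.70 mm. The point is not inside any of the regions above, so it lies outside the cross-section (2.70 mm from the nearest boundary).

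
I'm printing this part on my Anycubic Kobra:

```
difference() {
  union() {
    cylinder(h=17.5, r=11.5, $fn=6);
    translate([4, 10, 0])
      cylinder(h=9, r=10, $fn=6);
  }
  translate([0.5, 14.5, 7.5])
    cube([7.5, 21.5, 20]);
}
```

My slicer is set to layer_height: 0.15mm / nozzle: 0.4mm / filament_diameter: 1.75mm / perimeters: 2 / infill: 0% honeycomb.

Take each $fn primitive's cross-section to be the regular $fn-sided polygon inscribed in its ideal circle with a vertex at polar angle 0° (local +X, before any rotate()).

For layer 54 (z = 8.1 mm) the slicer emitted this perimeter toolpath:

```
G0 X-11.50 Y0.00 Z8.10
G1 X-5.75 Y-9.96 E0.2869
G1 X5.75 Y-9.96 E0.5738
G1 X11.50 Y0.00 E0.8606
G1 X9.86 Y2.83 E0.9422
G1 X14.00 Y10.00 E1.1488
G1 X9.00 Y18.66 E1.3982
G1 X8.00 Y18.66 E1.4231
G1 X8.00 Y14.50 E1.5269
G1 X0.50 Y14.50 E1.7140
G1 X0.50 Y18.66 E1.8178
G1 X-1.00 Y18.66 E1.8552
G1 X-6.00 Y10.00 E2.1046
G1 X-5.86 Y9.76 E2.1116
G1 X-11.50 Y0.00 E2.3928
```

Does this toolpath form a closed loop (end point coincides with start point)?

yes

Start point (G0): (-11.50, 0.00). End point (last G1): the path returns to the start — closed.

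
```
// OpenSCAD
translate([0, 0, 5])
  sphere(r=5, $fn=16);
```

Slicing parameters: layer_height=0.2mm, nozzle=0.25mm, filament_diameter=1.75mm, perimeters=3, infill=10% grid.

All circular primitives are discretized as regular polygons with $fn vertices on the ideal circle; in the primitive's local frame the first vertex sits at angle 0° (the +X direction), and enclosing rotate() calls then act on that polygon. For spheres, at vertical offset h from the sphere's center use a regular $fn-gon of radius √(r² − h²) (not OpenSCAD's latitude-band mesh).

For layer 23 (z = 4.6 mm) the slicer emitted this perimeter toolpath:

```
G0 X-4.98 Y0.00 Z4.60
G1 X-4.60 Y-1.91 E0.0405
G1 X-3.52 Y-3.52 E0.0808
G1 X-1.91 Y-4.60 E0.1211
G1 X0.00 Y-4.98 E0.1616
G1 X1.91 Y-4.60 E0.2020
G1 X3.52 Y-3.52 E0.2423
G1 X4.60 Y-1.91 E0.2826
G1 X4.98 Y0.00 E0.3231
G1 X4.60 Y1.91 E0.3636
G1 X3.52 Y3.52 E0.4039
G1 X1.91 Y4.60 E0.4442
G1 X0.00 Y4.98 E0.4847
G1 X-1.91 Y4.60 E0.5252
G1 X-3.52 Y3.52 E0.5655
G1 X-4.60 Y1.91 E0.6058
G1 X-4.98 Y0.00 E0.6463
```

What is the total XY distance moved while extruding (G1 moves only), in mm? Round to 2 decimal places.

31.09 mm

Sum the Euclidean lengths of each G1 segment: total = 31.09 mm.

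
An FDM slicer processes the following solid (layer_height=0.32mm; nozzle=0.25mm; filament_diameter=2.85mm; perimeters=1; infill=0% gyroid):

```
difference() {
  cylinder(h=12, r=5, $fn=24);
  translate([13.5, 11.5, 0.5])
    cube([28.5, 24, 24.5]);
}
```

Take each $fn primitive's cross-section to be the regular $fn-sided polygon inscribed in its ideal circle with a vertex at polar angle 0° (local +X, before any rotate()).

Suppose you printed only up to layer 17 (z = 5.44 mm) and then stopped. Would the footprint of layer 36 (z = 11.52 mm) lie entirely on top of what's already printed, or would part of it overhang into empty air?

Compare the two slices. At z = 5.44: the cylinder: section is a regular 24-gon, circumradius r=5 (area = (24/2)·5.000²·sin(360°/24) = 77.65 mm²); the cube at (13.5, 11.5) is present — its section is the full 28.5×24 rectangle (area 684.00 mm²); After the difference (first − rest): starting from the r=5 cylinder (77.65 mm²), the 28.5×24 cube at (13.5, 11.5) misses the remaining region (no effect) — area = 77.65 mm². At z = 11.52: the r=5 cylinder contributes a regular 24-gon of circumradius 5 (area = (24/2)·5.000²·sin(360°/24) = 77.65 mm²); the cube at (13.5, 11.5) is present — its section is the full 28.5×24 rectangle (area 684.00 mm²); Subtracting the remaining from the first: starting from the r=5 cylinder (77.65 mm²), the 28.5×24 cube at (13.5, 11.5) misses the remaining region (no effect) — area = 77.65 mm². Checking containment: the cross-section at z = 11.52 is a subset of the cross-section at z = 5.44.

entirely on top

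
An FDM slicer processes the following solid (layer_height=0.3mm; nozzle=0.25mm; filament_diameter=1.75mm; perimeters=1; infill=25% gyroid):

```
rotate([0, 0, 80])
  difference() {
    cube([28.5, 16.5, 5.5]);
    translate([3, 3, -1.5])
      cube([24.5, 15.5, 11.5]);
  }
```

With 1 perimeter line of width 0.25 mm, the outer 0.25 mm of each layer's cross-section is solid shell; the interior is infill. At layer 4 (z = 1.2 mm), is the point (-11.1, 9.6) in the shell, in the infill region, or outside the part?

outside

At z = 1.2 mm: the cube (footprint 28.5×16.5) is included at this height; the cube at (3, 3) (footprint 24.5×15.5) is included at this height; Taking the first minus the rest: starting from the 28.5×16.5 cube, the 24.5×15.5 cube at (3, 3) partially overlaps it — only the 330.75 mm² overlap (of its 379.75 mm²) is removed, clipping the outline — 1 connected region; (rotated 80° about Z; rotation is an isometry so areas/perimeters/island counts are preserved). Overall, the cross-section is a single solid region. Undo the 80° rotation: the query point maps to (7.527, 12.598) in the un-rotated model frame. The nearest boundary edge runs (3.00, 16.50)→(3.00, 3.00); distance from the point to it = 4.53 mm. The point is not inside any of the regions above, so it lies outside the cross-section (4.53 mm from the nearest boundary).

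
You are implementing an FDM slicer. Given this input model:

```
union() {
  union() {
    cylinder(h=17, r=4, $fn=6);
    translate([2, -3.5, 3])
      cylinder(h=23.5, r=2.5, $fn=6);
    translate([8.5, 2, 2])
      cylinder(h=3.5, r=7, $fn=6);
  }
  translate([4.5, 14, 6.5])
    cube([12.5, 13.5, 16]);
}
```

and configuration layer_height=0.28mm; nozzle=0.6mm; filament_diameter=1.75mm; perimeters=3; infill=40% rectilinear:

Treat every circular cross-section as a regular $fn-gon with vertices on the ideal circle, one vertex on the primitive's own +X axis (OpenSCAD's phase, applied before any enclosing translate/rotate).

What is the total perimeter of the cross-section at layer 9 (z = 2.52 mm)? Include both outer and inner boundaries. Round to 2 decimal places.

At z = 2.52 mm: the r=4 cylinder gives a regular 6-gon of circumradius 4 (constant along its height) (perimeter = 2·6·4.000·sin(180°/6) = 24.00 mm); the cylinder at (2, -3.5) is absent (z outside [3, 26.5]); the r=7 cylinder at (8.5, 2) gives a regular 6-gon of circumradius 7 (constant along its height) (perimeter = 2·6·7.000·sin(180°/6) = 42.00 mm); Combining (union): the regions partially overlap (shared area 4.26 mm²), so the edge portions inside another operand are dropped and the merged outline is re-measured after clipping — boundary = 56.00 mm; the cube at (4.5, 14) does not reach this height (z outside [6.5, 22.5]); Taking the union: only that combined region is present, so the union is just that shape — boundary = 56.00 mm. Overall, the cross-section is a single solid region. Total boundary length (outer) = 56.00 mm.

56.00 mm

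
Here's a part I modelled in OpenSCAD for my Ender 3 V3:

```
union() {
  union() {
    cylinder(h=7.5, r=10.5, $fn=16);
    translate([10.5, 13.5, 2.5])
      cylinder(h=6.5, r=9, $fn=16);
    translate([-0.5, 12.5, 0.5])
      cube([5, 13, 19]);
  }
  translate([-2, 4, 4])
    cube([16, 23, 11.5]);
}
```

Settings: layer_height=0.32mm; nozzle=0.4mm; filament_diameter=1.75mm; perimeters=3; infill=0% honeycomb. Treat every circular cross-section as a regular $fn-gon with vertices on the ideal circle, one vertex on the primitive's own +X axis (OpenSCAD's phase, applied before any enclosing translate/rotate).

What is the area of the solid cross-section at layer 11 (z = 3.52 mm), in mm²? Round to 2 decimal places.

At z = 3.52 mm: the cylinder: section is a regular 16-gon, circumradius r=10.5 (area = (16/2)·10.500²·sin(360°/16) = 337.53 mm²); the cylinder at (10.5, 13.5): section is a regular 16-gon, circumradius r=9 (area = (16/2)·9.000²·sin(360°/16) = 247.98 mm²); the 5×13 cube at (-0.5, 12.5) contributes its full rectangle (area 65.00 mm²); Taking the union: the regions partially overlap — summed areas 650.51 mm² minus the doubly-counted overlap 28.70 mm² gives 621.81 mm² — area = 621.81 mm²; the cube at (-2, 4) is not intersected at this z (z outside [4, 15.5]); Combining (union): only the result so far is present, so the union is just that shape — area = 621.81 mm². Overall, the cross-section is a single solid region. Net area = 621.81 mm².

621.81 mm²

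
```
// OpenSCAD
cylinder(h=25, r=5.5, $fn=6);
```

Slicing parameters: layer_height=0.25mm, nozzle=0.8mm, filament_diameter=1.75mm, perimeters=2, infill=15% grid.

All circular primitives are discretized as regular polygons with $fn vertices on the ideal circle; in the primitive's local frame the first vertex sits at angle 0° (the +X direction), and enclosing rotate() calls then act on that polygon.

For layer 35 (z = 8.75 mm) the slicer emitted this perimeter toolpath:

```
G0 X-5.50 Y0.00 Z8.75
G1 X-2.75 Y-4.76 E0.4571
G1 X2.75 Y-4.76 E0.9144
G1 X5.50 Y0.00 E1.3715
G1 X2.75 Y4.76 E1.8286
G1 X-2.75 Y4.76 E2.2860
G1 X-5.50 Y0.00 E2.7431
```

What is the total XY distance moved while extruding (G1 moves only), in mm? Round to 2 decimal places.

Sum the Euclidean lengths of each G1 segment: total = 32.99 mm.

32.99 mm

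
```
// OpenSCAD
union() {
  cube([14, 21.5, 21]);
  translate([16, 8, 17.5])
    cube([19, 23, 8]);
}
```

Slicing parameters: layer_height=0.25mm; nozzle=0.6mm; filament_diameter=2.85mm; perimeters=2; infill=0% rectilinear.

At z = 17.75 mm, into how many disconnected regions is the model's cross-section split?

At z = 17.75 mm: the 14×21.5 cube contributes its full rectangle; the cube at (16, 8) (footprint 19×23) is included at this height; Combining (union): the 2 present regions are separate (no shared area or edge), so areas and boundary lengths simply add and each stays a separate island — 2 connected regions. The result has 2 disconnected regions.

2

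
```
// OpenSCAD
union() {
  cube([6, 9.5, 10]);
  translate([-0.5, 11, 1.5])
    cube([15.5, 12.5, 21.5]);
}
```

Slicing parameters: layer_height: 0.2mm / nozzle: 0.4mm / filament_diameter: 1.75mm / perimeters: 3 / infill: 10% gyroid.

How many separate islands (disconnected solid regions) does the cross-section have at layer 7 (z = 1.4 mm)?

1

At z = 1.4 mm: the cube is present — its section is the full 6×9.5 rectangle; the cube at (-0.5, 11) does not reach this height (z outside [1.5, 23]); Combining (union): only the 6×9.5 cube is present, so the union is just that shape — 1 connected region. Overall, the cross-section is a single solid region. Island count = 1.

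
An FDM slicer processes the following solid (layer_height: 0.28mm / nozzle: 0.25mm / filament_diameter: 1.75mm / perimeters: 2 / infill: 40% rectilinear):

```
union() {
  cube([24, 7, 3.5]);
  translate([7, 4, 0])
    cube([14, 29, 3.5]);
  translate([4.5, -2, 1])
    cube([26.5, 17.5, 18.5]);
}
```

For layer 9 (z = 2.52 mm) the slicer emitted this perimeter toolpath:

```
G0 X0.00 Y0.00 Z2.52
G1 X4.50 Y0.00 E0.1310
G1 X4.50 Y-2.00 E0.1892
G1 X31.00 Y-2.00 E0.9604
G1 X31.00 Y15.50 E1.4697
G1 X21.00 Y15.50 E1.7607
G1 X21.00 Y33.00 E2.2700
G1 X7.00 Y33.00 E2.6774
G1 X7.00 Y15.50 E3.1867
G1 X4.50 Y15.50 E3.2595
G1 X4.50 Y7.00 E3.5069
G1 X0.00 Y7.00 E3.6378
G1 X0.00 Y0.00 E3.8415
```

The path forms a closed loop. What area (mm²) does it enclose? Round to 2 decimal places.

Apply the shoelace formula to the sequence of (X, Y) vertices; enclosed area = 740.25 mm².

740.25 mm²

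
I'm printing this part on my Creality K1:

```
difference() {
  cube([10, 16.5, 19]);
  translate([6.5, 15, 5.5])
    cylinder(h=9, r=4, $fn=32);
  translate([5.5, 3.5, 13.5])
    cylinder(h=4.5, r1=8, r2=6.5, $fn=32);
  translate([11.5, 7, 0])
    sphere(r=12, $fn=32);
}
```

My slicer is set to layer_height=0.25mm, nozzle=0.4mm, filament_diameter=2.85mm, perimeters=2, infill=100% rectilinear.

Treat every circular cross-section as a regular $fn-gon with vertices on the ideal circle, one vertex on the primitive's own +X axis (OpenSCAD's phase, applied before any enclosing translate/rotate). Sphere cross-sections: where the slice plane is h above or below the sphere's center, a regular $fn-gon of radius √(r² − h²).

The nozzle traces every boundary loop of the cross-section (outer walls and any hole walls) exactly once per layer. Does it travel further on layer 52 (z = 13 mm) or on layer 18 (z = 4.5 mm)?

Layer 52 (z = 13): the cube (footprint 10×16.5) is included at this height (perimeter 53.00 mm); the r=4 cylinder at (6.5, 15) gives a regular 32-gon of circumradius 4 (constant along its height) (perimeter = 2·32·4.000·sin(180°/32) = 25.09 mm); the cone at (5.5, 3.5) is not intersected at this z (z outside [13.5, 18]); the sphere at (11.5, 7) is absent (|z−center|=13.000 > r=12); After the difference (first − rest): starting from the 10×16.5 cube, the r=4 cylinder at (6.5, 15) partially overlaps it — only the 35.43 mm² overlap (of its 49.94 mm²) is removed, clipping the outline — boundary = 54.50 mm. So its perimeter = 54.50 mm. Layer 18 (z = 4.5): the cube is present — its section is the full 10×16.5 rectangle (perimeter 53.00 mm); the cylinder at (6.5, 15) is not intersected at this z (z outside [5.5, 14.5]); the cone at (5.5, 3.5) is absent (z outside [13.5, 18]); the r=12 sphere at (11.5, 7) contributes a regular 32-gon of circumradius √(12²−4.5²) = 11.124 (perimeter = 2·32·11.124·sin(180°/32) = 69.78 mm); After the difference (first − rest): starting from the 10×16.5 cube, the r=12 sphere at (11.5, 7) partially overlaps it — only the 137.78 mm² overlap (of its 386.28 mm²) is removed, clipping the outline — boundary = 44.25 mm. So its perimeter = 44.25 mm. Layer 52 is larger (54.50 vs 44.25 mm).

layer 52 (z = 13 mm)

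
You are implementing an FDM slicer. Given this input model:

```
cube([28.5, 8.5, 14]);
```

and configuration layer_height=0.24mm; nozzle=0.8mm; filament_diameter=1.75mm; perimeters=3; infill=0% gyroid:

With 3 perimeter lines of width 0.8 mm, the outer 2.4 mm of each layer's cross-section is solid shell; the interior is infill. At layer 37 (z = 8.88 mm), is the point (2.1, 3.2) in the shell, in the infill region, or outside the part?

At z = 8.88 mm: the 28.5×8.5 cube contributes its full rectangle. Overall, the cross-section is a single solid region. The nearest boundary edge runs (0.00, 8.50)→(0.00, 0.00); distance from the point to it = 2.10 mm. The point is inside the cross-section, 2.10 mm from the nearest boundary — within the 2.4 mm shell band (3 × 0.8).

shell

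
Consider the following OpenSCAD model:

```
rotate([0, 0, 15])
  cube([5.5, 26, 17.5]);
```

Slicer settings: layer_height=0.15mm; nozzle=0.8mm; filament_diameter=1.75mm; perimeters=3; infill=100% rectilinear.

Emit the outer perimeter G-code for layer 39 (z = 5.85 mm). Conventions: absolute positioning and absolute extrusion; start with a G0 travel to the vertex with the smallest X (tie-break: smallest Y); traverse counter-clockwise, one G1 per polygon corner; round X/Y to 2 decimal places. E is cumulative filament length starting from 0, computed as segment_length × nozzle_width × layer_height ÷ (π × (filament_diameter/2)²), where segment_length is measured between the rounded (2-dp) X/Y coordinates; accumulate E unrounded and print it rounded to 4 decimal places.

G0 X-6.73 Y25.11 Z5.85
G1 X0.00 Y0.00 E1.2970
G1 X5.31 Y1.42 E1.5712
G1 X-1.42 Y26.54 E2.8686
G1 X-6.73 Y25.11 E3.1430

At z = 5.85 mm: the 5.5×26 cube contributes its full rectangle; (whole slice rotated 15° about Z — lengths, areas and connectivity unchanged). The outline is a single polygon with 4 vertices. Extrusion per mm of travel: 0.8 × 0.15 / (π × 0.875²) = 0.049890. Accumulating E over each segment gives final E = 3.1430.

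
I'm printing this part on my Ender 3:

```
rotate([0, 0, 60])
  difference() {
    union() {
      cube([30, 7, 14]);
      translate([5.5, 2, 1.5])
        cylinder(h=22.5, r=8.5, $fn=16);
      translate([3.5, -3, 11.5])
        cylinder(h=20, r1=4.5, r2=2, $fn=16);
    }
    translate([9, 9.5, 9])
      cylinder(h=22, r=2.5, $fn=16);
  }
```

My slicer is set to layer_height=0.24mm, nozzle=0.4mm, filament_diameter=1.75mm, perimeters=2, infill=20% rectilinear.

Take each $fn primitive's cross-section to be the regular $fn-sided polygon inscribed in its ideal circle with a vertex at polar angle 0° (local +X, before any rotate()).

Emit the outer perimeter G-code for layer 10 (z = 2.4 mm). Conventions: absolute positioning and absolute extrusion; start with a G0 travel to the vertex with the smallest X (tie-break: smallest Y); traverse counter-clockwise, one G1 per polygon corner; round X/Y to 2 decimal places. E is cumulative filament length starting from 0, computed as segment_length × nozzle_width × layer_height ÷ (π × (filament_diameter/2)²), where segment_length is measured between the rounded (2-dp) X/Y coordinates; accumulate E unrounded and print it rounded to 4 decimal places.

G0 X-7.41 Y6.87 Z2.40
G1 X-7.19 Y3.56 E0.1324
G1 X-5.73 Y0.59 E0.2645
G1 X-3.23 Y-1.60 E0.3971
G1 X-0.09 Y-2.66 E0.5294
G1 X3.22 Y-2.45 E0.6618
G1 X6.19 Y-0.98 E0.7941
G1 X8.38 Y1.51 E0.9264
G1 X9.45 Y4.65 E1.0588
G1 X9.23 Y7.96 E1.1912
G1 X7.76 Y10.94 E1.3238
G1 X6.80 Y11.78 E1.3747
G1 X15.00 Y25.98 E2.0292
G1 X8.94 Y29.48 E2.3085
G1 X0.03 Y14.05 E3.0197
G1 X-1.18 Y13.97 E3.0681
G1 X-4.16 Y12.51 E3.2005
G1 X-6.34 Y10.01 E3.3329
G1 X-7.41 Y6.87 E3.4653

At z = 2.4 mm: the cube (footprint 30×7) is included at this height; the r=8.5 cylinder at (5.5, 2) contributes a regular 16-gon of circumradius 8.5; the cone at (3.5, -3) is absent (z outside [11.5, 31.5]); Combining (union): the regions partially overlap (shared area 94.40 mm²), so overlapping operands fuse into one piece — 1 connected region; the cylinder at (9, 9.5) is not intersected at this z (z outside [9, 31]); Subtracting the remaining from the first: none of the subtracted shapes is present at this height, so the result so far is unchanged — 1 connected region; (whole slice rotated 60° about Z — lengths, areas and connectivity unchanged). The outline is a single polygon with 18 vertices. Extrusion per mm of travel: 0.4 × 0.24 / (π × 0.875²) = 0.039912. Accumulating E over each segment gives final E = 3.4653.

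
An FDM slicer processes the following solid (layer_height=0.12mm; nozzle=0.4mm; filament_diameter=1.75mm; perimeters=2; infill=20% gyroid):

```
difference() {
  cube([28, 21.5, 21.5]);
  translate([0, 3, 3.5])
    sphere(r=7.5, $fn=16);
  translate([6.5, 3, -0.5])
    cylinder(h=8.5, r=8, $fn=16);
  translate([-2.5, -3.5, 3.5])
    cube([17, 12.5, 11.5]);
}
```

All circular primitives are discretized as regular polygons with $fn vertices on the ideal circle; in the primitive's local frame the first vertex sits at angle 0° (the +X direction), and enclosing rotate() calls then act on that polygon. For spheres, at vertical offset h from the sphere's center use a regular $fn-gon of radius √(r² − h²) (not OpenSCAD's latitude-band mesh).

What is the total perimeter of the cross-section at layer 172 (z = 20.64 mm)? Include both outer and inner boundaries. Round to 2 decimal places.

At z = 20.64 mm: the cube (footprint 28×21.5) is included at this height (perimeter 99.00 mm); the sphere at (0, 3) is not intersected at this z (|z−center|=17.140 > r=7.5); the cylinder at (6.5, 3) is absent (z outside [-0.5, 8]); the cube at (-2.5, -3.5) does not reach this height (z outside [3.5, 15]); Subtracting the remaining from the first: none of the subtracted shapes is present at this height, so the 28×21.5 cube is unchanged — boundary = 99.00 mm. Overall, the cross-section is a single solid region. Total boundary length (outer) = 99.00 mm.

99.00 mm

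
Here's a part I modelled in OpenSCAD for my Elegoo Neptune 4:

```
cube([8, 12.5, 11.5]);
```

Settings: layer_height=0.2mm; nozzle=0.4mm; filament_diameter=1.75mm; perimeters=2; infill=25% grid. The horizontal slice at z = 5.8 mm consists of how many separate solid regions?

At z = 5.8 mm: the cube is present — its section is the full 8×12.5 rectangle. The result has 1 disconnected region.

1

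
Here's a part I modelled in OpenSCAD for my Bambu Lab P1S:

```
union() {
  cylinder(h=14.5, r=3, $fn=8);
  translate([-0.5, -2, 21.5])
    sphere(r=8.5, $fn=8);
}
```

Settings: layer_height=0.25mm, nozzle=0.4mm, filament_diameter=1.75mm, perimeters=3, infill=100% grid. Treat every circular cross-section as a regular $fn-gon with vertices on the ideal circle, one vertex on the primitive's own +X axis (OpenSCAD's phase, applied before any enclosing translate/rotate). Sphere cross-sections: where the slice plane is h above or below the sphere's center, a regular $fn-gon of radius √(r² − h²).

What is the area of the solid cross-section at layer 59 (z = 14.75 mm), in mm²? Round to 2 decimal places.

At z = 14.75 mm: the cylinder does not reach this height (z outside [0, 14.5]); the r=8.5 sphere at (-0.5, -2) slices to a regular 8-gon of circumradius 5.166 (√(r²−h²) with h=6.75 from center) (area = (8/2)·5.166²·sin(360°/8) = 75.48 mm²); Taking the union: only the r=8.5 sphere at (-0.5, -2) is present, so the union is just that shape — area = 75.48 mm². Overall, the cross-section is a single solid region. Net area = 75.48 mm².

75.48 mm²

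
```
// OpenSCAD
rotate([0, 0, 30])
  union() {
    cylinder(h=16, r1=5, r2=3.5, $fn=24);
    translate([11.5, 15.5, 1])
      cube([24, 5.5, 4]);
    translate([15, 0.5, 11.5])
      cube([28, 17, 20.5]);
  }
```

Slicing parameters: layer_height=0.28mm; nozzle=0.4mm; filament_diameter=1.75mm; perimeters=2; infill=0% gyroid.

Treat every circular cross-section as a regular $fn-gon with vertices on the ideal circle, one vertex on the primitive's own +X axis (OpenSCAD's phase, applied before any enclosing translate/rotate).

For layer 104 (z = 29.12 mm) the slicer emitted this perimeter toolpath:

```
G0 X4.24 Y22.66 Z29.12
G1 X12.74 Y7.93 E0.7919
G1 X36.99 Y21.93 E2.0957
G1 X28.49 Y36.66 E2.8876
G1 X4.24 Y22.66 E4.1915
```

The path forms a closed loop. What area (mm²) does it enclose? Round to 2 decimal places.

476.20 mm²

Apply the shoelace formula to the sequence of (X, Y) vertices; enclosed area = 476.20 mm².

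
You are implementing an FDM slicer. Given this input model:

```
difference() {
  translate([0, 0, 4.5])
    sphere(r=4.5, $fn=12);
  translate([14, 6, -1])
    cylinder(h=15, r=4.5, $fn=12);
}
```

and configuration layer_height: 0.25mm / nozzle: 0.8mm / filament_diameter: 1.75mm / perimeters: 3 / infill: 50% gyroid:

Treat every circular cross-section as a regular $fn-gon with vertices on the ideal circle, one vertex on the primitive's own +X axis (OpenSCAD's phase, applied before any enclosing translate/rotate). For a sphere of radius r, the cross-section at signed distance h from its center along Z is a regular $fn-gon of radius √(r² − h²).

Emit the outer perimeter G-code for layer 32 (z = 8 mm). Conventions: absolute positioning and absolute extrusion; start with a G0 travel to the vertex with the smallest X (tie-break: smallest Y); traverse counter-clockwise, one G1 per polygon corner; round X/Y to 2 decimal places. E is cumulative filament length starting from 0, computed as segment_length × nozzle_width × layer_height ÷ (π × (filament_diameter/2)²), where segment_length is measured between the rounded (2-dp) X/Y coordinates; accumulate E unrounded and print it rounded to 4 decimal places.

At z = 8 mm: the r=4.5 sphere contributes a regular 12-gon of circumradius √(4.5²−3.5²) = 2.828; the r=4.5 cylinder at (14, 6) gives a regular 12-gon of circumradius 4.5 (constant along its height); After the difference (first − rest): starting from the r=4.5 sphere, the r=4.5 cylinder at (14, 6) misses the remaining region (no effect) — 1 connected region. The outline is a single polygon with 12 vertices. Extrusion per mm of travel: 0.8 × 0.25 / (π × 0.875²) = 0.083150. Accumulating E over each segment gives final E = 1.4606.

G0 X-2.83 Y0.00 Z8.00
G1 X-2.45 Y-1.41 E0.1214
G1 X-1.41 Y-2.45 E0.2437
G1 X0.00 Y-2.83 E0.3651
G1 X1.41 Y-2.45 E0.4866
G1 X2.45 Y-1.41 E0.6089
G1 X2.83 Y0.00 E0.7303
G1 X2.45 Y1.41 E0.8517
G1 X1.41 Y2.45 E0.9740
G1 X0.00 Y2.83 E1.0954
G1 X-1.41 Y2.45 E1.2169
G1 X-2.45 Y1.41 E1.3392
G1 X-2.83 Y0.00 E1.4606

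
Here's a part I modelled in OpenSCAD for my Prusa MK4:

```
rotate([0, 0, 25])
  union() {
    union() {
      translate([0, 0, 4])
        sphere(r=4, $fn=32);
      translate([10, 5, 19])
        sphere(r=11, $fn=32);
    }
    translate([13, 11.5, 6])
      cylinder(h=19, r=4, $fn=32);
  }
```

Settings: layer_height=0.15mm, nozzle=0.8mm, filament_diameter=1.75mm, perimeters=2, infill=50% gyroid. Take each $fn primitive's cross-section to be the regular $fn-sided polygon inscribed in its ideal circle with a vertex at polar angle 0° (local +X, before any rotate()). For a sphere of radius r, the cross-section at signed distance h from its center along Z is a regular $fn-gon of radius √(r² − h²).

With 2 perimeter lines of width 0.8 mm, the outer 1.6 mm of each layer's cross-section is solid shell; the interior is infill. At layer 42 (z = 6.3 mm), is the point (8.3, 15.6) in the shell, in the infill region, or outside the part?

infill

At z = 6.3 mm: the sphere: section is a regular 32-gon, circumradius = √(r²−h²) = √(4²−2.3²) = 3.273; the sphere at (10, 5) does not reach this height (|z−center|=12.700 > r=11); Merging all regions: only the r=4 sphere is present, so the union is just that shape — 1 connected region; the cylinder at (13, 11.5): section is a regular 32-gon, circumradius r=4; Taking the union: the 2 present regions are separate (no shared area or edge), so areas and boundary lengths simply add and each stays a separate island — 2 connected regions; (whole slice rotated 25° about Z — lengths, areas and connectivity unchanged). Overall, the cross-section has 2 separate islands. Undo the 25° rotation: the query point maps to (14.115, 10.631) in the un-rotated model frame. The nearest boundary edge runs (16.33, 9.28)→(15.83, 8.67); distance from the point to it = 2.57 mm. (Shell/infill is judged within the island containing the point — the largest one.) The point is inside the cross-section and 2.57 mm from the nearest boundary — more than the 1.6 mm shell width (2 × 0.8), so it's in the infill interior.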